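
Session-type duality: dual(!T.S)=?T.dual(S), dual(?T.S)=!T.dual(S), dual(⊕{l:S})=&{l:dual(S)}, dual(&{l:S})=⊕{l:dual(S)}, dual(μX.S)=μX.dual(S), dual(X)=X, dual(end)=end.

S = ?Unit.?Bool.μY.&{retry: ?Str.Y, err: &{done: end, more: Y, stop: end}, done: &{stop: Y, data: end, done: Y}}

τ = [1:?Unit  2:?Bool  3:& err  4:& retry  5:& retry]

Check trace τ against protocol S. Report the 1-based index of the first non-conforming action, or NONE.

step 1: ?Unit  match  residual = ?Bool.μY.…
step 2: ?Bool  match  residual = μY.…
step 3: & err  match  residual = &{done: end, more: μY.…, stop: end}
step 4: got & retry, protocol expects & done or & more or & stop  ✗

4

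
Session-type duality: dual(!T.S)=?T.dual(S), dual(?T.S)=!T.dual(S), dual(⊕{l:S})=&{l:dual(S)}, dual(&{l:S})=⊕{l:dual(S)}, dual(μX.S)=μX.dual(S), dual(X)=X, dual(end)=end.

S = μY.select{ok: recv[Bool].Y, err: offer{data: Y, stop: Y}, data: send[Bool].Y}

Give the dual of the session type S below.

μY = μY  (rec unchanged)
  select{ok,err,data} = offer{ok,err,data}  (⊕→&)
    case ok:
      recv[Bool] = send[Bool]
        Y self-dual
    case err:
      offer{data,stop} = select{data,stop}  (&→⊕)
        case data:
          Y self-dual
        case stop:
          Y self-dual
    case data:
      send[Bool] = recv[Bool]
        Y self-dual

μY.offer{ok: send[Bool].Y, err: select{data: Y, stop: Y}, data: recv[Bool].Y}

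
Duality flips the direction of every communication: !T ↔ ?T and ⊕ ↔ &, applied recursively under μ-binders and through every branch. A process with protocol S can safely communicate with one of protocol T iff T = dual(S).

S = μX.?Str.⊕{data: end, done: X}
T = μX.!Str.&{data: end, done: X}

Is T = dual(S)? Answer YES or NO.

YES

μX ‖ μX  match (rec unchanged)
  ?Str ‖ !Str  match
    ⊕{data,done} ‖ &{data,done}  match same labels
      • data:
        end ‖ end  match
      • done:
        X ‖ X  match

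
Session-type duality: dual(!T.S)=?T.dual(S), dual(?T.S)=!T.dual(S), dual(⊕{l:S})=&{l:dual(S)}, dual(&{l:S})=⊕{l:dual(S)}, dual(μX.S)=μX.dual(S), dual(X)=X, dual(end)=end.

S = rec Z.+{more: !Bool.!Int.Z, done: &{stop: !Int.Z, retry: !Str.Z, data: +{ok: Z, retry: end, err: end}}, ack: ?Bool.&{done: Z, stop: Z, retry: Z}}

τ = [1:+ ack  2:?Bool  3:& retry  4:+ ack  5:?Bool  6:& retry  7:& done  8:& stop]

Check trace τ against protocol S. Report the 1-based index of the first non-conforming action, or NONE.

@1 + ack  ok  state: ?Bool.&{done: rec Z.…, stop: rec Z.…, retry: rec Z.…}
@2 ?Bool  ok  state: &{done: rec Z.…, stop: rec Z.…, retry: rec Z.…}
@3 & retry  ok  state: rec Z.…
@4 + ack  ok  state: ?Bool.&{done: rec Z.…, stop: rec Z.…, retry: rec Z.…}
@5 ?Bool  ok  state: &{done: rec Z.…, stop: rec Z.…, retry: rec Z.…}
@6 & retry  ok  state: rec Z.…
@7 got & done, protocol expects + more or + done or + ack  ✗

7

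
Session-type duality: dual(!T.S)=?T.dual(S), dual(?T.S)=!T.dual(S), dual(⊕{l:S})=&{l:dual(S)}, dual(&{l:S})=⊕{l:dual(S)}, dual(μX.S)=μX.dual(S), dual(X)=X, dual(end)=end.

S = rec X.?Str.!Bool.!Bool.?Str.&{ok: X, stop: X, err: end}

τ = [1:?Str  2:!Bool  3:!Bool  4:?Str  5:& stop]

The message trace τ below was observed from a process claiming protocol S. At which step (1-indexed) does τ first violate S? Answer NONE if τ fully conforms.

NONE

@1 ?Str  match  residual = !Bool.!Bool.?Str.&{ok: rec X.…, stop: rec X.…, err: end}
@2 !Bool  match  residual = !Bool.?Str.&{ok: rec X.…, stop: rec X.…, err: end}
@3 !Bool  match  residual = ?Str.&{ok: rec X.…, stop: rec X.…, err: end}
@4 ?Str  match  residual = &{ok: rec X.…, stop: rec X.…, err: end}
@5 & stop  match  residual = rec X.…
τ conforms to S (length 5)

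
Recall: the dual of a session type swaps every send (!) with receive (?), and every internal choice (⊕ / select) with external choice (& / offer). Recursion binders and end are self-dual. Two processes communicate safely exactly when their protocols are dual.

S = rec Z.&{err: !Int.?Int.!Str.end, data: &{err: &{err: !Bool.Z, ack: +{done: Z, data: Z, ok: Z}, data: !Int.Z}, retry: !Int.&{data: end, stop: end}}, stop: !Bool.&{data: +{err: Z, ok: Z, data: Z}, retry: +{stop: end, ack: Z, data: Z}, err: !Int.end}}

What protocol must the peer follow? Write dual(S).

rec Z ↦ rec Z  (μ self-dual)
  &{err,data,stop} ↦ +{err,data,stop}  (external→internal)
    • err:
      !Int ↦ ?Int
        ?Int ↦ !Int
          !Str ↦ ?Str
            dual(end) = end
    • data:
      &{err,retry} ↦ +{err,retry}  (external→internal)
        • err:
          &{err,ack,data} ↦ +{err,ack,data}  (external→internal)
            • err:
              !Bool ↦ ?Bool
                dual(Z) = Z
            • ack:
              +{done,data,ok} ↦ &{done,data,ok}  (internal→external)
                • done:
                  dual(Z) = Z
                • data:
                  dual(Z) = Z
                • ok:
                  dual(Z) = Z
            • data:
              !Int ↦ ?Int
                dual(Z) = Z
        • retry:
          !Int ↦ ?Int
            &{data,stop} ↦ +{data,stop}  (external→internal)
              • data:
                dual(end) = end
              • stop:
                dual(end) = end
    • stop:
      !Bool ↦ ?Bool
        &{data,retry,err} ↦ +{data,retry,err}  (external→internal)
          • data:
            +{err,ok,data} ↦ &{err,ok,data}  (internal→external)
              • err:
                dual(Z) = Z
              • ok:
                dual(Z) = Z
              • data:
                dual(Z) = Z
          • retry:
            +{stop,ack,data} ↦ &{stop,ack,data}  (internal→external)
              • stop:
                dual(end) = end
              • ack:
                dual(Z) = Z
              • data:
                dual(Z) = Z
          • err:
            !Int ↦ ?Int
              dual(end) = end

rec Z.+{err: ?Int.!Int.?Str.end, data: +{err: +{err: ?Bool.Z, ack: &{done: Z, data: Z, ok: Z}, data: ?Int.Z}, retry: ?Int.+{data: end, stop: end}}, stop: ?Bool.+{data: &{err: Z, ok: Z, data: Z}, retry: &{stop: end, ack: Z, data: Z}, err: ?Int.end}}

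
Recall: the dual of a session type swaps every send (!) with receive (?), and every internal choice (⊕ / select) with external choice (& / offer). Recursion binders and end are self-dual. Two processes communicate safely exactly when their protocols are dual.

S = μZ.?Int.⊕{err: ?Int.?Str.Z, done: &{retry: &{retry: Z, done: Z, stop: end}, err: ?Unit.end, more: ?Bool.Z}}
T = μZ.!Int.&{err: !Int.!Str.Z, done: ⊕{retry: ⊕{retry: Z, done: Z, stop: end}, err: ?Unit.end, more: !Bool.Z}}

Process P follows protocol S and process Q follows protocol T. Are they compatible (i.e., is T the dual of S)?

NO

μZ | μZ  match (rec unchanged)
  ?Int | !Int  match
    ⊕{err,done} | &{err,done}  match labels match
      • err:
        ?Int | !Int  match
          ?Str | !Str  match
            Z | Z  match
      • done:
        &{retry,err,more} | ⊕{retry,err,more}  match labels match
          • retry:
            &{retry,done,stop} | ⊕{retry,done,stop}  match labels match
              • retry:
                Z | Z  match
              • done:
                Z | Z  match
              • stop:
                end | end  match
          • err:
            ?Unit | ?Unit  ✗ same direction on both sides — not dual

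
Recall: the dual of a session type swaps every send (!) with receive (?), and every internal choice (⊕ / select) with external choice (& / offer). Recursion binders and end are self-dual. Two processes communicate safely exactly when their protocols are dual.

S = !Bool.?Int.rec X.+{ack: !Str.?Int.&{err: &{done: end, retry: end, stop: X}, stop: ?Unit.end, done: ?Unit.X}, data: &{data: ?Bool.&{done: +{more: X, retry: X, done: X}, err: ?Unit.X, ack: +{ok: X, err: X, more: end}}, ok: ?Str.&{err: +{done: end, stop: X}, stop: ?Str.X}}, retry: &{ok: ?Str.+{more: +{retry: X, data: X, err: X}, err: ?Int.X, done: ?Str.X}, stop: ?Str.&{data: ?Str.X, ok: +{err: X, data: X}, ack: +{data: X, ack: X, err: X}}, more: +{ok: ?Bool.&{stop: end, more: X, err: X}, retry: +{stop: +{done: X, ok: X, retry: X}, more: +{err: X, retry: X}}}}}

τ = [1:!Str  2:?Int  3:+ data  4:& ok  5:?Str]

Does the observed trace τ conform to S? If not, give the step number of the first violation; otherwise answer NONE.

1

step 1: got !Str, protocol expects !Bool  ✗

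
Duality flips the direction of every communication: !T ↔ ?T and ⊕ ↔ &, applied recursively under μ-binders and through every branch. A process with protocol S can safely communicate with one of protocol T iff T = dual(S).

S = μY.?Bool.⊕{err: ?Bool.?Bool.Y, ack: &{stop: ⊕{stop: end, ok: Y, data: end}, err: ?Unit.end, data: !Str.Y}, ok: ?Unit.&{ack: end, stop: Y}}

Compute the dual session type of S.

μY = μY  (μ self-dual)
  ?Bool = !Bool
    ⊕{err,ack,ok} = &{err,ack,ok}  (internal→external)
      • err:
        ?Bool = !Bool
          ?Bool = !Bool
            Y ↦ Y
      • ack:
        &{stop,err,data} = ⊕{stop,err,data}  (&→⊕)
          • stop:
            ⊕{stop,ok,data} = &{stop,ok,data}  (internal→external)
              • stop:
                end ↦ end
              • ok:
                Y ↦ Y
              • data:
                end ↦ end
          • err:
            ?Unit = !Unit
              end ↦ end
          • data:
            !Str = ?Str
              Y ↦ Y
      • ok:
        ?Unit = !Unit
          &{ack,stop} = ⊕{ack,stop}  (&→⊕)
            • ack:
              end ↦ end
            • stop:
              Y ↦ Y

μY.!Bool.&{err: !Bool.!Bool.Y, ack: ⊕{stop: &{stop: end, ok: Y, data: end}, err: !Unit.end, data: ?Str.Y}, ok: !Unit.⊕{ack: end, stop: Y}}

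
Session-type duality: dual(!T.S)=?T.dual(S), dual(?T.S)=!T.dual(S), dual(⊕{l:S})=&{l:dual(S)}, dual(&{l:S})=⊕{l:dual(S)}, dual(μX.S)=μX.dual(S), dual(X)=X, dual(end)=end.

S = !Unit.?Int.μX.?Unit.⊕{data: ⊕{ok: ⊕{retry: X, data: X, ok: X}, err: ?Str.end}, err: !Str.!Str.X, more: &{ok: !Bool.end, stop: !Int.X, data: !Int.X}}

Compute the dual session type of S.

?Unit.!Int.μX.!Unit.&{data: &{ok: &{retry: X, data: X, ok: X}, err: !Str.end}, err: ?Str.?Str.X, more: ⊕{ok: ?Bool.end, stop: ?Int.X, data: ?Int.X}}

!Unit → ?Unit
  ?Int → !Int
    μX → μX  (μ self-dual)
      ?Unit → !Unit
        ⊕{data,err,more} → &{data,err,more}  (⊕→&)
          • data:
            ⊕{ok,err} → &{ok,err}  (⊕→&)
              • ok:
                ⊕{retry,data,ok} → &{retry,data,ok}  (⊕→&)
                  • retry:
                    X self-dual
                  • data:
                    X self-dual
                  • ok:
                    X self-dual
              • err:
                ?Str → !Str
                  end self-dual
          • err:
            !Str → ?Str
              !Str → ?Str
                X self-dual
          • more:
            &{ok,stop,data} → ⊕{ok,stop,data}  (external→internal)
              • ok:
                !Bool → ?Bool
                  end self-dual
              • stop:
                !Int → ?Int
                  X self-dual
              • data:
                !Int → ?Int
                  X self-dual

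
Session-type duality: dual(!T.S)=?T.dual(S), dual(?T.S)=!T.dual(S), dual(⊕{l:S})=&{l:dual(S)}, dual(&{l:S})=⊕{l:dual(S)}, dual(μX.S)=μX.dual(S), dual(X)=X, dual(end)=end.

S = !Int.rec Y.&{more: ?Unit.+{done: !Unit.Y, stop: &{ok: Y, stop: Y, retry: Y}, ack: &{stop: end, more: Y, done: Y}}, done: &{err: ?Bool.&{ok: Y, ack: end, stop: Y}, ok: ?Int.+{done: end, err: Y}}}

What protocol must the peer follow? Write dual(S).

?Int.rec Y.+{more: !Unit.&{done: ?Unit.Y, stop: +{ok: Y, stop: Y, retry: Y}, ack: +{stop: end, more: Y, done: Y}}, done: +{err: !Bool.+{ok: Y, ack: end, stop: Y}, ok: !Int.&{done: end, err: Y}}}

!Int → ?Int
  rec Y → rec Y  (binder kept)
    &{more,done} → +{more,done}  (&→⊕)
      [more]
        ?Unit → !Unit
          +{done,stop,ack} → &{done,stop,ack}  (⊕→&)
            [done]
              !Unit → ?Unit
                Y ↦ Y
            [stop]
              &{ok,stop,retry} → +{ok,stop,retry}  (&→⊕)
                [ok]
                  Y ↦ Y
                [stop]
                  Y ↦ Y
                [retry]
                  Y ↦ Y
            [ack]
              &{stop,more,done} → +{stop,more,done}  (&→⊕)
                [stop]
                  end ↦ end
                [more]
                  Y ↦ Y
                [done]
                  Y ↦ Y
      [done]
        &{err,ok} → +{err,ok}  (&→⊕)
          [err]
            ?Bool → !Bool
              &{ok,ack,stop} → +{ok,ack,stop}  (&→⊕)
                [ok]
                  Y ↦ Y
                [ack]
                  end ↦ end
                [stop]
                  Y ↦ Y
          [ok]
            ?Int → !Int
              +{done,err} → &{done,err}  (⊕→&)
                [done]
                  end ↦ end
                [err]
                  Y ↦ Y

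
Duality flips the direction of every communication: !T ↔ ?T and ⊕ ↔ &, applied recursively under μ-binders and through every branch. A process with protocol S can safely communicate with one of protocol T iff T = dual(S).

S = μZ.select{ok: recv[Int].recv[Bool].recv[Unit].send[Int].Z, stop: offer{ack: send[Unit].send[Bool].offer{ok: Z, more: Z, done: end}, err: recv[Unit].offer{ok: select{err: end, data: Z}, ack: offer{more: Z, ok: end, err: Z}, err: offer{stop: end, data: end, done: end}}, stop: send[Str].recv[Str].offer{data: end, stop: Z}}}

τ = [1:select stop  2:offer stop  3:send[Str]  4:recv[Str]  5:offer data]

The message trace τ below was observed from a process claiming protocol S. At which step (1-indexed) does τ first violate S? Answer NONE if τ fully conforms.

NONE

step 1: select stop  ✓  now at offer{ack: send[Unit].send[Bool].offer{ok: μZ.…, more: μZ.…, done: end}, err: recv[Unit].offer{ok: select{err: end, data: μZ.…}, ack: offer{more: μZ.…, ok: end, err: μZ.…}, err: offer{stop: end, data: end, done: end}}, stop: send[Str].recv[Str].offer{data: end, stop: μZ.…}}
step 2: offer stop  ✓  now at send[Str].recv[Str].offer{data: end, stop: μZ.…}
step 3: send[Str]  ✓  now at recv[Str].offer{data: end, stop: μZ.…}
step 4: recv[Str]  ✓  now at offer{data: end, stop: μZ.…}
step 5: offer data  ✓  now at end
τ conforms to S (length 5)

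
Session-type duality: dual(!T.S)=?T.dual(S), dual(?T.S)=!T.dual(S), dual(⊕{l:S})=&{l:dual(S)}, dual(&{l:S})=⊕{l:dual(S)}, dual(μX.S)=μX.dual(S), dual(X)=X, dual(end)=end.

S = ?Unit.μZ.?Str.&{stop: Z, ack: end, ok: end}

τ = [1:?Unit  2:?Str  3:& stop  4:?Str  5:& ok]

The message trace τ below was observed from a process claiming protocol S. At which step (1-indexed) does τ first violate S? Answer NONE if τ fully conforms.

[1] ?Unit  ✓  state: μZ.…
[2] ?Str  ✓  state: &{stop: μZ.…, ack: end, ok: end}
[3] & stop  ✓  state: μZ.…
[4] ?Str  ✓  state: &{stop: μZ.…, ack: end, ok: end}
[5] & ok  ✓  state: end
trace exhausted — no violation

NONE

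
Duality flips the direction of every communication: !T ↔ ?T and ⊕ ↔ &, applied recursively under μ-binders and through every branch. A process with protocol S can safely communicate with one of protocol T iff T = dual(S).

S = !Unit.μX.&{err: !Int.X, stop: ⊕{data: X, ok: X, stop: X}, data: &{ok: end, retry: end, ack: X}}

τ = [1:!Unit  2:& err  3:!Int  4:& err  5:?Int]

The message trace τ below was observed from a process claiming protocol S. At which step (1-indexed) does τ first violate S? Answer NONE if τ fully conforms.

step 1: !Unit  ok  cont: μX.…
step 2: & err  ok  cont: !Int.μX.…
step 3: !Int  ok  cont: μX.…
step 4: & err  ok  cont: !Int.μX.…
step 5: got ?Int, protocol expects !Int  ✗

5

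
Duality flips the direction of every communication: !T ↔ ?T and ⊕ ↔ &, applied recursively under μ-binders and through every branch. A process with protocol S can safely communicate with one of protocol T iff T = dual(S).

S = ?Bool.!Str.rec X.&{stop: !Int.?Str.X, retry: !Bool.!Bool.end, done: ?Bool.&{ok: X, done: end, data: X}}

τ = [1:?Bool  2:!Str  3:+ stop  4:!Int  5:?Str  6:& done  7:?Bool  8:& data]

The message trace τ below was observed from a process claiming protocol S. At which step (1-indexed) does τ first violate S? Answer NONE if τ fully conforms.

3

step 1: ?Bool  match  cont: !Str.rec X.…
step 2: !Str  match  cont: rec X.…
step 3: got + stop, protocol expects & stop or & retry or & done  ✗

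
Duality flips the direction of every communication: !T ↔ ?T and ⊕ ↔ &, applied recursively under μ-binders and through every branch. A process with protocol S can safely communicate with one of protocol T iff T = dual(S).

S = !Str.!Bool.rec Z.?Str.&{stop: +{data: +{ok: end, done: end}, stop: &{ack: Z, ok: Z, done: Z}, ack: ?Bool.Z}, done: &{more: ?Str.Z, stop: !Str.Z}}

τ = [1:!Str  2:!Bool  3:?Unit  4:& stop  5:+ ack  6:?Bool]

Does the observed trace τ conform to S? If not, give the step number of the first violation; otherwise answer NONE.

3

@1 !Str  ok  state: !Bool.rec Z.…
@2 !Bool  ok  state: rec Z.…
@3 got ?Unit, protocol expects ?Str  ✗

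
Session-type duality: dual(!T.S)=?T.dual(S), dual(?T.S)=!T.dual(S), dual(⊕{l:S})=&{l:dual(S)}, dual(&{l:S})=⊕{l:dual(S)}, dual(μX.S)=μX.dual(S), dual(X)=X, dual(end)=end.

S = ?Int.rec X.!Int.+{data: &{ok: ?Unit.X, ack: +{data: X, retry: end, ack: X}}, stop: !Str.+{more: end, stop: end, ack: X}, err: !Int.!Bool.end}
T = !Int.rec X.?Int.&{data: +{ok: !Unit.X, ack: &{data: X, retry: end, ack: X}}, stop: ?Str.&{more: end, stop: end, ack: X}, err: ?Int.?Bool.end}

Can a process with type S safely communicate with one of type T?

?Int | !Int  ok
  rec X | rec X  ok (rec unchanged)
    !Int | ?Int  ok
      +{data,stop,err} | &{data,stop,err}  ok same labels
        [data]
          &{ok,ack} | +{ok,ack}  ok same labels
            [ok]
              ?Unit | !Unit  ok
                X | X  ok
            [ack]
              +{data,retry,ack} | &{data,retry,ack}  ok same labels
                [data]
                  X | X  ok
                [retry]
                  end | end  ok
                [ack]
                  X | X  ok
        [stop]
          !Str | ?Str  ok
            +{more,stop,ack} | &{more,stop,ack}  ok same labels
              [more]
                end | end  ok
              [stop]
                end | end  ok
              [ack]
                X | X  ok
        [err]
          !Int | ?Int  ok
            !Bool | ?Bool  ok
              end | end  ok

YES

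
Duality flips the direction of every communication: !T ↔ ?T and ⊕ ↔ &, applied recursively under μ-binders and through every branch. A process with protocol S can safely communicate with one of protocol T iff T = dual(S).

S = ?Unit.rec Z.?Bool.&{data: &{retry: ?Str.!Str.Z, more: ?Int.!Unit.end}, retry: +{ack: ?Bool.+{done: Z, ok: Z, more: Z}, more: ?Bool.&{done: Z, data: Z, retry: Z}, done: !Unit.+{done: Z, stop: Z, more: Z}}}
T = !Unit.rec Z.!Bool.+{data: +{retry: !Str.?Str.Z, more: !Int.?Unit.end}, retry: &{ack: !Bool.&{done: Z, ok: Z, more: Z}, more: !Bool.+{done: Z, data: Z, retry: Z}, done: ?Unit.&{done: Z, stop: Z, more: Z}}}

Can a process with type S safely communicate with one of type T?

?Unit vs !Unit  ✓
  rec Z vs rec Z  ✓ (binder kept)
    ?Bool vs !Bool  ✓
      &{data,retry} vs +{data,retry}  ✓ labels match
        • data:
          &{retry,more} vs +{retry,more}  ✓ labels match
            • retry:
              ?Str vs !Str  ✓
                !Str vs ?Str  ✓
                  Z vs Z  ✓
            • more:
              ?Int vs !Int  ✓
                !Unit vs ?Unit  ✓
                  end vs end  ✓
        • retry:
          +{ack,more,done} vs &{ack,more,done}  ✓ labels match
            • ack:
              ?Bool vs !Bool  ✓
                +{done,ok,more} vs &{done,ok,more}  ✓ labels match
                  • done:
                    Z vs Z  ✓
                  • ok:
                    Z vs Z  ✓
                  • more:
                    Z vs Z  ✓
            • more:
              ?Bool vs !Bool  ✓
                &{done,data,retry} vs +{done,data,retry}  ✓ labels match
                  • done:
                    Z vs Z  ✓
                  • data:
                    Z vs Z  ✓
                  • retry:
                    Z vs Z  ✓
            • done:
              !Unit vs ?Unit  ✓
                +{done,stop,more} vs &{done,stop,more}  ✓ labels match
                  • done:
                    Z vs Z  ✓
                  • stop:
                    Z vs Z  ✓
                  • more:
                    Z vs Z  ✓

YES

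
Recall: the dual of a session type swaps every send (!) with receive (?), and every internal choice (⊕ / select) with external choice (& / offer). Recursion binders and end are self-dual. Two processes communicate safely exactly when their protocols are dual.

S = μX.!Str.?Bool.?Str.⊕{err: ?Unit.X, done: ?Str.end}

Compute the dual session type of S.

μX.?Str.!Bool.!Str.&{err: !Unit.X, done: !Str.end}

μX → μX  (rec unchanged)
  !Str → ?Str
    ?Bool → !Bool
      ?Str → !Str
        ⊕{err,done} → &{err,done}  (select→offer)
          • err:
            ?Unit → !Unit
              X ↦ X
          • done:
            ?Str → !Str
              end ↦ end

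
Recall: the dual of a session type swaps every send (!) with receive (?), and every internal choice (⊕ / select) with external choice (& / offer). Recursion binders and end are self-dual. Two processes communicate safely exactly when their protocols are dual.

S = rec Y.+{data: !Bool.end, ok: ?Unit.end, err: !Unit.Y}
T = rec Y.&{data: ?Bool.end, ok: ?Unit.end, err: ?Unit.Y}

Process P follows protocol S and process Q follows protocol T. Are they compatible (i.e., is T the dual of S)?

NO

rec Y vs rec Y  ✓ (μ self-dual)
  +{data,ok,err} vs &{data,ok,err}  ✓ same labels
    • data:
      !Bool vs ?Bool  ✓
        end vs end  ✓
    • ok:
      ?Unit vs ?Unit  ✗ same direction on both sides — not dual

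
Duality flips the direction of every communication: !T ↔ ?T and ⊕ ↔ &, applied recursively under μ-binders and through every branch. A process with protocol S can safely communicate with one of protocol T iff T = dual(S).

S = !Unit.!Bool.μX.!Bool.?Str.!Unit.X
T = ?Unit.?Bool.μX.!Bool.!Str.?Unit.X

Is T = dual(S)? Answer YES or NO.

!Unit | ?Unit  ok
  !Bool | ?Bool  ok
    μX | μX  ok (binder kept)
      !Bool | !Bool  ✗ same direction on both sides — not dual

NO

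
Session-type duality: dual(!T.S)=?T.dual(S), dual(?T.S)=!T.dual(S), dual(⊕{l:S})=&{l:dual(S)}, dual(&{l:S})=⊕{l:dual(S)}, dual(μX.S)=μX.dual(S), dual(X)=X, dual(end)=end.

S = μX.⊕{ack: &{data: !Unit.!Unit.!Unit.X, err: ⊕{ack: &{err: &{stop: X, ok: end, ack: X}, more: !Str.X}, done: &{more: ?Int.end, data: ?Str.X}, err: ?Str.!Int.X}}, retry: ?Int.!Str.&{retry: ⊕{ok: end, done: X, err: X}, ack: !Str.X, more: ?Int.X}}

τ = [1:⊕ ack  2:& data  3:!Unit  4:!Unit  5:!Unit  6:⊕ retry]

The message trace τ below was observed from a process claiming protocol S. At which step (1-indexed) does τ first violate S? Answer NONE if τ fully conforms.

NONE

@1 ⊕ ack  ok  now at &{data: !Unit.!Unit.!Unit.μX.…, err: ⊕{ack: &{err: &{stop: μX.…, ok: end, ack: μX.…}, more: !Str.μX.…}, done: &{more: ?Int.end, data: ?Str.μX.…}, err: ?Str.!Int.μX.…}}
@2 & data  ok  now at !Unit.!Unit.!Unit.μX.…
@3 !Unit  ok  now at !Unit.!Unit.μX.…
@4 !Unit  ok  now at !Unit.μX.…
@5 !Unit  ok  now at μX.…
@6 ⊕ retry  ok  now at ?Int.!Str.&{retry: ⊕{ok: end, done: μX.…, err: μX.…}, ack: !Str.μX.…, more: ?Int.μX.…}
all 6 steps conform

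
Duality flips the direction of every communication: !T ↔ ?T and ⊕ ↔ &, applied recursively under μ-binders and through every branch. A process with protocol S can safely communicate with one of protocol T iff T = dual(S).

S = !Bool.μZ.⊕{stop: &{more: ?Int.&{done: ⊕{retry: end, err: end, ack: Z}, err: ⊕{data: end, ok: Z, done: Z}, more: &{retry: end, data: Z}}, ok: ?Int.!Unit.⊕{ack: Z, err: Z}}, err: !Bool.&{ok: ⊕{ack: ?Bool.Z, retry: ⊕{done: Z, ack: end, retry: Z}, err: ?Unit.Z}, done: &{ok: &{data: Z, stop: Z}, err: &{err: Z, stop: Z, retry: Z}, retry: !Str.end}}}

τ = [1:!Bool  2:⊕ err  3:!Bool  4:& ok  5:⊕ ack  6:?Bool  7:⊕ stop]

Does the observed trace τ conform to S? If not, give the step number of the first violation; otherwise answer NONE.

NONE

@1 !Bool  match  cont: μZ.…
@2 ⊕ err  match  cont: !Bool.&{ok: ⊕{ack: ?Bool.μZ.…, retry: ⊕{done: μZ.…, ack: end, retry: μZ.…}, err: ?Unit.μZ.…}, done: &{ok: &{data: μZ.…, stop: μZ.…}, err: &{err: μZ.…, stop: μZ.…, retry: μZ.…}, retry: !Str.end}}
@3 !Bool  match  cont: &{ok: ⊕{ack: ?Bool.μZ.…, retry: ⊕{done: μZ.…, ack: end, retry: μZ.…}, err: ?Unit.μZ.…}, done: &{ok: &{data: μZ.…, stop: μZ.…}, err: &{err: μZ.…, stop: μZ.…, retry: μZ.…}, retry: !Str.end}}
@4 & ok  match  cont: ⊕{ack: ?Bool.μZ.…, retry: ⊕{done: μZ.…, ack: end, retry: μZ.…}, err: ?Unit.μZ.…}
@5 ⊕ ack  match  cont: ?Bool.μZ.…
@6 ?Bool  match  cont: μZ.…
@7 ⊕ stop  match  cont: &{more: ?Int.&{done: ⊕{retry: end, err: end, ack: μZ.…}, err: ⊕{data: end, ok: μZ.…, done: μZ.…}, more: &{retry: end, data: μZ.…}}, ok: ?Int.!Unit.⊕{ack: μZ.…, err: μZ.…}}
trace exhausted — no violation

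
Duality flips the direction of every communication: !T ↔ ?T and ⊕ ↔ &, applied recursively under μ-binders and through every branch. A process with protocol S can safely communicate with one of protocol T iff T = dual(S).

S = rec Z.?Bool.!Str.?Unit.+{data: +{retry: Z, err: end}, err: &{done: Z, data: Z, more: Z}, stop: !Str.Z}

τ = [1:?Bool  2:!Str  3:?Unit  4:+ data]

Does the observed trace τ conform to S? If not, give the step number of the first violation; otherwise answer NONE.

NONE

@1 ?Bool  ok  now at !Str.?Unit.+{data: +{retry: rec Z.…, err: end}, err: &{done: rec Z.…, data: rec Z.…, more: rec Z.…}, stop: !Str.rec Z.…}
@2 !Str  ok  now at ?Unit.+{data: +{retry: rec Z.…, err: end}, err: &{done: rec Z.…, data: rec Z.…, more: rec Z.…}, stop: !Str.rec Z.…}
@3 ?Unit  ok  now at +{data: +{retry: rec Z.…, err: end}, err: &{done: rec Z.…, data: rec Z.…, more: rec Z.…}, stop: !Str.rec Z.…}
@4 + data  ok  now at +{retry: rec Z.…, err: end}
trace exhausted — no violation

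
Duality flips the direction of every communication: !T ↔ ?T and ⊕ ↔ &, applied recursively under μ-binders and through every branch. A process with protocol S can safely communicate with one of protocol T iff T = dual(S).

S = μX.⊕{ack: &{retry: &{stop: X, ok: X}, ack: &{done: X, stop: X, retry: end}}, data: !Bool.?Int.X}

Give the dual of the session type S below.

μX.&{ack: ⊕{retry: ⊕{stop: X, ok: X}, ack: ⊕{done: X, stop: X, retry: end}}, data: ?Bool.!Int.X}

μX = μX  (binder kept)
  ⊕{ack,data} = &{ack,data}  (select→offer)
    case ack:
      &{retry,ack} = ⊕{retry,ack}  (external→internal)
        case retry:
          &{stop,ok} = ⊕{stop,ok}  (external→internal)
            case stop:
              dual(X) = X
            case ok:
              dual(X) = X
        case ack:
          &{done,stop,retry} = ⊕{done,stop,retry}  (external→internal)
            case done:
              dual(X) = X
            case stop:
              dual(X) = X
            case retry:
              dual(end) = end
    case data:
      !Bool = ?Bool
        ?Int = !Int
          dual(X) = X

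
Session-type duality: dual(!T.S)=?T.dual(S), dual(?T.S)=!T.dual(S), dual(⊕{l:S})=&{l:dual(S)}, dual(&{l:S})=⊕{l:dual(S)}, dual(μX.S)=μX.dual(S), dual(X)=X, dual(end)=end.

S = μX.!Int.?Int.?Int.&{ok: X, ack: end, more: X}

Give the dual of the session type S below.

μX.?Int.!Int.!Int.⊕{ok: X, ack: end, more: X}

μX → μX  (binder kept)
  !Int → ?Int
    ?Int → !Int
      ?Int → !Int
        &{ok,ack,more} → ⊕{ok,ack,more}  (&→⊕)
          • ok:
            dual(X) = X
          • ack:
            dual(end) = end
          • more:
            dual(X) = X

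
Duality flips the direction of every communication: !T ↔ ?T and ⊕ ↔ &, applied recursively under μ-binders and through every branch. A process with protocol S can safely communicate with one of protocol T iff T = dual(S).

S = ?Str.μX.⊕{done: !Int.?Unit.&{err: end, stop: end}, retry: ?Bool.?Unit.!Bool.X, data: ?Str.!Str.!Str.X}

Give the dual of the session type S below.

!Str.μX.&{done: ?Int.!Unit.⊕{err: end, stop: end}, retry: !Bool.!Unit.?Bool.X, data: !Str.?Str.?Str.X}

?Str → !Str
  μX → μX  (binder kept)
    ⊕{done,retry,data} → &{done,retry,data}  (internal→external)
      case done:
        !Int → ?Int
          ?Unit → !Unit
            &{err,stop} → ⊕{err,stop}  (offer→select)
              case err:
                dual(end) = end
              case stop:
                dual(end) = end
      case retry:
        ?Bool → !Bool
          ?Unit → !Unit
            !Bool → ?Bool
              dual(X) = X
      case data:
        ?Str → !Str
          !Str → ?Str
            !Str → ?Str
              dual(X) = X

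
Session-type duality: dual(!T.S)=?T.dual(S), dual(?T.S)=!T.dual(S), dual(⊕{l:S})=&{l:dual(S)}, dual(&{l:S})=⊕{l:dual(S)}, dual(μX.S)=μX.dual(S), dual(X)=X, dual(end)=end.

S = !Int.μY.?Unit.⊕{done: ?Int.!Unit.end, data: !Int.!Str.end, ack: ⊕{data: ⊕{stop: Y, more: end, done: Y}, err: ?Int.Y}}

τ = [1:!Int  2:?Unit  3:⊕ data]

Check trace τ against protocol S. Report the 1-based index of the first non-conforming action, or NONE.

@1 !Int  ok  cont: μY.…
@2 ?Unit  ok  cont: ⊕{done: ?Int.!Unit.end, data: !Int.!Str.end, ack: ⊕{data: ⊕{stop: μY.…, more: end, done: μY.…}, err: ?Int.μY.…}}
@3 ⊕ data  ok  cont: !Int.!Str.end
all 3 steps conform

NONE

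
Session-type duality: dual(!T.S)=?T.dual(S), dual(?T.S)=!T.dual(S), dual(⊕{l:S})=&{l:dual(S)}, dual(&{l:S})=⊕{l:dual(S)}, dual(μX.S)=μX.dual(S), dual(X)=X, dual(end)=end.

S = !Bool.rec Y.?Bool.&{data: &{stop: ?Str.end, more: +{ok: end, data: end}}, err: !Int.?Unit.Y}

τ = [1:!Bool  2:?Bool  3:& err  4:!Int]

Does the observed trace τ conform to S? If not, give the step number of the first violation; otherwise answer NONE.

step 1: !Bool  ✓  state: rec Y.…
step 2: ?Bool  ✓  state: &{data: &{stop: ?Str.end, more: +{ok: end, data: end}}, err: !Int.?Unit.rec Y.…}
step 3: & err  ✓  state: !Int.?Unit.rec Y.…
step 4: !Int  ✓  state: ?Unit.rec Y.…
τ conforms to S (length 4)

NONE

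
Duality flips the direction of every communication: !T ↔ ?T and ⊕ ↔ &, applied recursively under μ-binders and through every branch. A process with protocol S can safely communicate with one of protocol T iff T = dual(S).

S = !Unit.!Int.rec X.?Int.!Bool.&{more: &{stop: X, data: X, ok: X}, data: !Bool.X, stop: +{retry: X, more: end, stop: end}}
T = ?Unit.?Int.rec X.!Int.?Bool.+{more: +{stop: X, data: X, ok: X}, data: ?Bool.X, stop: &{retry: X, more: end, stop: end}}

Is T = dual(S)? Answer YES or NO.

!Unit vs ?Unit  ok
  !Int vs ?Int  ok
    rec X vs rec X  ok (binder kept)
      ?Int vs !Int  ok
        !Bool vs ?Bool  ok
          &{more,data,stop} vs +{more,data,stop}  ok same labels
            [more]
              &{stop,data,ok} vs +{stop,data,ok}  ok same labels
                [stop]
                  X vs X  ok
                [data]
                  X vs X  ok
                [ok]
                  X vs X  ok
            [data]
              !Bool vs ?Bool  ok
                X vs X  ok
            [stop]
              +{retry,more,stop} vs &{retry,more,stop}  ok same labels
                [retry]
                  X vs X  ok
                [more]
                  end vs end  ok
                [stop]
                  end vs end  ok

YES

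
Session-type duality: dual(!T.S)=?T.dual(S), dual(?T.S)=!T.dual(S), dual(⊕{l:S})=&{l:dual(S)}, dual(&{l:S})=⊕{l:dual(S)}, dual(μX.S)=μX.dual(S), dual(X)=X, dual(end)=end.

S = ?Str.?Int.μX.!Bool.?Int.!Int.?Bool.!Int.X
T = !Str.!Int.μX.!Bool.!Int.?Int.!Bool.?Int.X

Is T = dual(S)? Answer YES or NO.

NO

?Str ‖ !Str  match
  ?Int ‖ !Int  match
    μX ‖ μX  match (binder kept)
      !Bool ‖ !Bool  ✗ same direction on both sides — not dual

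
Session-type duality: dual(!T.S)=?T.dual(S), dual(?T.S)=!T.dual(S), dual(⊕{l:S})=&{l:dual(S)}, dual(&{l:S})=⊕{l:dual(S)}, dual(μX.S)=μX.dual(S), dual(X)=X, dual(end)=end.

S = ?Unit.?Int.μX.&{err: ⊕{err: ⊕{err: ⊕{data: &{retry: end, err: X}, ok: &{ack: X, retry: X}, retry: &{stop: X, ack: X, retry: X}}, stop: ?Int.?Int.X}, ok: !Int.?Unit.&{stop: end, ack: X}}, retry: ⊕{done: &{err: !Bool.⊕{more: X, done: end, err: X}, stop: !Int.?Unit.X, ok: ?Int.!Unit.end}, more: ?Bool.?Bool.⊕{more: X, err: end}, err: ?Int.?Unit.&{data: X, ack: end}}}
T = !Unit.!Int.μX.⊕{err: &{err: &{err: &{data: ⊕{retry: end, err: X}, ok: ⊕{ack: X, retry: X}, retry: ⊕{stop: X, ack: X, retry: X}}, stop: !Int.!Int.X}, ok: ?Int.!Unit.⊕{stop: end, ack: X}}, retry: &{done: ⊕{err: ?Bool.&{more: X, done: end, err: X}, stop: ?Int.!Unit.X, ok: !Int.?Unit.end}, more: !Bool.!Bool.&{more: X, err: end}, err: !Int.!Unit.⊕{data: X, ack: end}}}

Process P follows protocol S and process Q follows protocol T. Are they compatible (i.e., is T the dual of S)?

YES

?Unit | !Unit  ✓
  ?Int | !Int  ✓
    μX | μX  ✓ (μ self-dual)
      &{err,retry} | ⊕{err,retry}  ✓ labels match
        case err:
          ⊕{err,ok} | &{err,ok}  ✓ labels match
            case err:
              ⊕{err,stop} | &{err,stop}  ✓ labels match
                case err:
                  ⊕{data,ok,retry} | &{data,ok,retry}  ✓ labels match
                    case data:
                      &{retry,err} | ⊕{retry,err}  ✓ labels match
                        case retry:
                          end | end  ✓
                        case err:
                          X | X  ✓
                    case ok:
                      &{ack,retry} | ⊕{ack,retry}  ✓ labels match
                        case ack:
                          X | X  ✓
                        case retry:
                          X | X  ✓
                    case retry:
                      &{stop,ack,retry} | ⊕{stop,ack,retry}  ✓ labels match
                        case stop:
                          X | X  ✓
                        case ack:
                          X | X  ✓
                        case retry:
                          X | X  ✓
                case stop:
                  ?Int | !Int  ✓
                    ?Int | !Int  ✓
                      X | X  ✓
            case ok:
              !Int | ?Int  ✓
                ?Unit | !Unit  ✓
                  &{stop,ack} | ⊕{stop,ack}  ✓ labels match
                    case stop:
                      end | end  ✓
                    case ack:
                      X | X  ✓
        case retry:
          ⊕{done,more,err} | &{done,more,err}  ✓ labels match
            case done:
              &{err,stop,ok} | ⊕{err,stop,ok}  ✓ labels match
                case err:
                  !Bool | ?Bool  ✓
                    ⊕{more,done,err} | &{more,done,err}  ✓ labels match
                      case more:
                        X | X  ✓
                      case done:
                        end | end  ✓
                      case err:
                        X | X  ✓
                case stop:
                  !Int | ?Int  ✓
                    ?Unit | !Unit  ✓
                      X | X  ✓
                case ok:
                  ?Int | !Int  ✓
                    !Unit | ?Unit  ✓
                      end | end  ✓
            case more:
              ?Bool | !Bool  ✓
                ?Bool | !Bool  ✓
                  ⊕{more,err} | &{more,err}  ✓ labels match
                    case more:
                      X | X  ✓
                    case err:
                      end | end  ✓
            case err:
              ?Int | !Int  ✓
                ?Unit | !Unit  ✓
                  &{data,ack} | ⊕{data,ack}  ✓ labels match
                    case data:
                      X | X  ✓
                    case ack:
                      end | end  ✓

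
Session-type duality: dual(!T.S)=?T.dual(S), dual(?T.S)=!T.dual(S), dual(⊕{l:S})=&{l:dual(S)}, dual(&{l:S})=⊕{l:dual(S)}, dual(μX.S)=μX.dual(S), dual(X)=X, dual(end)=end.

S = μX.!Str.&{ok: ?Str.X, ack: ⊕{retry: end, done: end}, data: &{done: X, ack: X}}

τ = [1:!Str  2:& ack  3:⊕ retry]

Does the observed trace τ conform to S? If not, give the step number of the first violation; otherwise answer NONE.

NONE

@1 !Str  ok  now at &{ok: ?Str.μX.…, ack: ⊕{retry: end, done: end}, data: &{done: μX.…, ack: μX.…}}
@2 & ack  ok  now at ⊕{retry: end, done: end}
@3 ⊕ retry  ok  now at end
trace exhausted — no violation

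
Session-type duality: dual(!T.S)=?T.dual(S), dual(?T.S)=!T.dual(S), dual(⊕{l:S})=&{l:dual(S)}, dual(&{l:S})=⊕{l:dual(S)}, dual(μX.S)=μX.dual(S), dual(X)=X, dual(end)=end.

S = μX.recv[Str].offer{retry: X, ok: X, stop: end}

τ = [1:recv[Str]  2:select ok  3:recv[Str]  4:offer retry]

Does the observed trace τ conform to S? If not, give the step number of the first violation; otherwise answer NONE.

2

@1 recv[Str]  ok  residual = offer{retry: μX.…, ok: μX.…, stop: end}
@2 got select ok, protocol expects offer retry or offer ok or offer stop  ✗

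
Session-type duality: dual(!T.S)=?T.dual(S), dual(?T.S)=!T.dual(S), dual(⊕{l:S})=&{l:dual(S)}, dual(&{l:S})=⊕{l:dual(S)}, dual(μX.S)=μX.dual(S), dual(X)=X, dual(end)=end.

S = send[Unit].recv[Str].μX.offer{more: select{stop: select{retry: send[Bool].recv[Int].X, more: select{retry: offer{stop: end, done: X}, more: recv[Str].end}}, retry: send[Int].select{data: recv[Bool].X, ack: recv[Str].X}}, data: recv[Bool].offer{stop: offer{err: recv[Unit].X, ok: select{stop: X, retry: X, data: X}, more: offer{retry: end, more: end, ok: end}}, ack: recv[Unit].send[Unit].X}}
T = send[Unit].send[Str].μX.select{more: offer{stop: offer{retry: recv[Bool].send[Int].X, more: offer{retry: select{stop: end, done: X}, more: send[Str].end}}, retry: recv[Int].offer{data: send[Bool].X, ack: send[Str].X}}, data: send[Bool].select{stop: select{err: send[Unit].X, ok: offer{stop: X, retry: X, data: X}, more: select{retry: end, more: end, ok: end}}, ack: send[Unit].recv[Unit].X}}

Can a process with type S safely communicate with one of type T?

send[Unit] vs send[Unit]  ✗ same direction on both sides — not dual

NO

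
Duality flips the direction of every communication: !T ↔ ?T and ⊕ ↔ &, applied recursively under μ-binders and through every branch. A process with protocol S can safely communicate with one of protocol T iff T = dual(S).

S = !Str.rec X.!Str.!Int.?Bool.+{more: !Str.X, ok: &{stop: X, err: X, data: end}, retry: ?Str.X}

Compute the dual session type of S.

!Str → ?Str
  rec X → rec X  (binder kept)
    !Str → ?Str
      !Int → ?Int
        ?Bool → !Bool
          +{more,ok,retry} → &{more,ok,retry}  (⊕→&)
            [more]
              !Str → ?Str
                X ↦ X
            [ok]
              &{stop,err,data} → +{stop,err,data}  (&→⊕)
                [stop]
                  X ↦ X
                [err]
                  X ↦ X
                [data]
                  end ↦ end
            [retry]
              ?Str → !Str
                X ↦ X

?Str.rec X.?Str.?Int.!Bool.&{more: ?Str.X, ok: +{stop: X, err: X, data: end}, retry: !Str.X}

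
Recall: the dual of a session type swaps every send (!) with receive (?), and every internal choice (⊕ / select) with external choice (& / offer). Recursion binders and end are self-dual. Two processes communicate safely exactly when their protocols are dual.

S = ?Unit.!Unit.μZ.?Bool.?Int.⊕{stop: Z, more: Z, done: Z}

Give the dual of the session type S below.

!Unit.?Unit.μZ.!Bool.!Int.&{stop: Z, more: Z, done: Z}

?Unit → !Unit
  !Unit → ?Unit
    μZ → μZ  (binder kept)
      ?Bool → !Bool
        ?Int → !Int
          ⊕{stop,more,done} → &{stop,more,done}  (internal→external)
            • stop:
              dual(Z) = Z
            • more:
              dual(Z) = Z
            • done:
              dual(Z) = Z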